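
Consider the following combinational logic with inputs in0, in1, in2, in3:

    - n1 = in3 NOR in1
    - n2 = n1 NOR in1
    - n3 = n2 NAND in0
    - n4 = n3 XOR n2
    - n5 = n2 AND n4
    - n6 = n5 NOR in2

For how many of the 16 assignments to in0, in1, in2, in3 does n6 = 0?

9

n6 = n5 NOR in2 must be 0, so at least one of n5, in2 is 1.
Enumerating the 16 input combinations, 9 give n6 = 0 and 7 give n6 = 1.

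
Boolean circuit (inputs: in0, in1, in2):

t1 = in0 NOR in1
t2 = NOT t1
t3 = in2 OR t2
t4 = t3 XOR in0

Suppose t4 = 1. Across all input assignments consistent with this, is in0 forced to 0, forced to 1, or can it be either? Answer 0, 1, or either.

0

t4 = t3 XOR in0 must be 1, so t3 and in0 differ.
Every assignment with t4 = 1 has in0 = 0; there are 3 such assignment(s).
  in0=0, in1=0, in2=1
  in0=0, in1=1, in2=0
  in0=0, in1=1, in2=1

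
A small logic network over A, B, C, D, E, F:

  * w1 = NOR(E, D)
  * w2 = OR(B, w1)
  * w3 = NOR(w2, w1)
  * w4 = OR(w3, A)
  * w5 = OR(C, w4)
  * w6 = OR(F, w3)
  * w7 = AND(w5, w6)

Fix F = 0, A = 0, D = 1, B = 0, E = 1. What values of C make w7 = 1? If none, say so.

w7 = AND(w5, w6) must be 1, so both w5 = 1 and w6 = 1.
w5 = OR(C, w4) must be 1, so at least one of C, w4 is 1.
Check with F = 0, A = 0, D = 1, B = 0, E = 1 and C=1:
w1 = NOR(E, D) = NOR(1, 1) = 0
w2 = OR(B, w1) = OR(0, 0) = 0
w3 = NOR(w2, w1) = NOR(0, 0) = 1
w4 = OR(w3, A) = OR(1, 0) = 1
w5 = OR(C, w4) = OR(1, 1) = 1
w6 = OR(F, w3) = OR(0, 1) = 1
w7 = AND(w5, w6) = AND(1, 1) = 1
So w7 = 1.

C=1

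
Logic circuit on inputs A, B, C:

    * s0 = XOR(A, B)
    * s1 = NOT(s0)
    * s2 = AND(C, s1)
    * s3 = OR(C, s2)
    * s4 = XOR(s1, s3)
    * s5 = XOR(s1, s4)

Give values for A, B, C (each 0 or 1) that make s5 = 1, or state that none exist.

s5 = XOR(s1, s4) must be 1, so s1 and s4 differ.
Check with A=0, B=1, C=1:
s0 = XOR(A, B) = XOR(0, 1) = 1
s1 = NOT(s0) = NOT 1 = 0
s2 = AND(C, s1) = AND(1, 0) = 0
s3 = OR(C, s2) = OR(1, 0) = 1
s4 = XOR(s1, s3) = XOR(0, 1) = 1
s5 = XOR(s1, s4) = XOR(0, 1) = 1
So s5 = 1 as required.

A=0, B=1, C=1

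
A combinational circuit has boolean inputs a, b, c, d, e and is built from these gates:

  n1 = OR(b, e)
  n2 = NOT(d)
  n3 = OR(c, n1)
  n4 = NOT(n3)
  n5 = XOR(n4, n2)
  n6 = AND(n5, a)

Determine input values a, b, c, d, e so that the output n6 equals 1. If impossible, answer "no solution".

a=1 b=1 c=1 d=0 e=1

n6 = AND(n5, a) must be 1, so both n5 = 1 and a = 1.
Check with a=1 b=1 c=1 d=0 e=1:
n1 = OR(b, e) = OR(1, 1) = 1
n2 = NOT(d) = NOT 0 = 1
n3 = OR(c, n1) = OR(1, 1) = 1
n4 = NOT(n3) = NOT 1 = 0
n5 = XOR(n4, n2) = XOR(0, 1) = 1
n6 = AND(n5, a) = AND(1, 1) = 1
So n6 = 1 as required.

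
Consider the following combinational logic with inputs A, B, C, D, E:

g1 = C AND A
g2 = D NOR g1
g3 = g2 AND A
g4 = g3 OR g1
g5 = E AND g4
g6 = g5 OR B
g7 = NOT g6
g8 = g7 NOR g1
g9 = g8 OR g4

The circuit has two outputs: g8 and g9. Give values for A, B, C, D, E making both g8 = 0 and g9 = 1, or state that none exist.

A=1 B=1 C=1 D=0 E=0

Check with A=1 B=1 C=1 D=0 E=0:
g1 = C AND A = 1 AND 1 = 1
g2 = D NOR g1 = 0 NOR 1 = 0
g3 = g2 AND A = 0 AND 1 = 0
g4 = g3 OR g1 = 0 OR 1 = 1
g5 = E AND g4 = 0 AND 1 = 0
g6 = g5 OR B = 0 OR 1 = 1
g7 = NOT g6 = NOT 1 = 0
g8 = g7 NOR g1 = 0 NOR 1 = 0
g9 = g8 OR g4 = 0 OR 1 = 1
So g8 = 0 and g9 = 1.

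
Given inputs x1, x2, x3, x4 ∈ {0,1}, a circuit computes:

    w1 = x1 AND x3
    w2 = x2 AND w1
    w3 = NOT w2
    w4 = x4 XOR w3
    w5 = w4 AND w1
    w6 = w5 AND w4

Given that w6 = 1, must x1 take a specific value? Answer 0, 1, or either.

1

w6 = w5 AND w4 must be 1, so both w5 = 1 and w4 = 1.
w5 = w4 AND w1 must be 1, so both w4 = 1 and w1 = 1.
w4 = x4 XOR w3 must be 1, so x4 and w3 differ.
Every assignment with w6 = 1 has x1 = 1; there are 2 such assignment(s).
  x1=1, x2=0, x3=1, x4=0
  x1=1, x2=1, x3=1, x4=1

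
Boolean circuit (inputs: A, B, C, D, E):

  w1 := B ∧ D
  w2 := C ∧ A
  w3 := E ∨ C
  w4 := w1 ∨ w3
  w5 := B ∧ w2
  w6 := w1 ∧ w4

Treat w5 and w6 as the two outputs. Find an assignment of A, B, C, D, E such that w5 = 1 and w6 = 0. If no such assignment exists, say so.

A=1, B=1, C=1, D=0, E=0

Check with A=1, B=1, C=1, D=0, E=0:
w1 = B ∧ D = 1 ∧ 0 = 0
w2 = C ∧ A = 1 ∧ 1 = 1
w3 = E ∨ C = 0 ∨ 1 = 1
w4 = w1 ∨ w3 = 0 ∨ 1 = 1
w5 = B ∧ w2 = 1 ∧ 1 = 1
w6 = w1 ∧ w4 = 0 ∧ 1 = 0
So w5 = 1 and w6 = 0.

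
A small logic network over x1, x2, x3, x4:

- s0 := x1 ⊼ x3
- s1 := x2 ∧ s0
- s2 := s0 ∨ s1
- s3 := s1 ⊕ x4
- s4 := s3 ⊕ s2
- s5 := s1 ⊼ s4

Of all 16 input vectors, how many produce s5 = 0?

s5 = s1 ⊼ s4 must be 0, so both s1 = 1 and s4 = 1.
s1 = x2 ∧ s0 must be 1, so both x2 = 1 and s0 = 1.
s4 = s3 ⊕ s2 must be 1, so s3 and s2 differ.
Satisfying assignments:
  x1=0, x2=1, x3=0, x4=1
  x1=0, x2=1, x3=1, x4=1
  x1=1, x2=1, x3=0, x4=1

3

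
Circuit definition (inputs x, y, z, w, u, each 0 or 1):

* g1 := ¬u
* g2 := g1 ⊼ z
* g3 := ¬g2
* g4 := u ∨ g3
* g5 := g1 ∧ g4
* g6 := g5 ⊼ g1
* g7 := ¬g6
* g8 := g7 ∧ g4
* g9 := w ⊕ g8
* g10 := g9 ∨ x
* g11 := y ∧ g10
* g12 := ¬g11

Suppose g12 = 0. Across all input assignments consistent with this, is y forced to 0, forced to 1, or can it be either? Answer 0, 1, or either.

g12 = ¬g11 must be 0, so g11 = 1.
g11 = y ∧ g10 must be 1, so both y = 1 and g10 = 1.
g10 = g9 ∨ x must be 1, so at least one of g9, x is 1.
Every assignment with g12 = 0 has y = 1; there are 12 such assignment(s).

1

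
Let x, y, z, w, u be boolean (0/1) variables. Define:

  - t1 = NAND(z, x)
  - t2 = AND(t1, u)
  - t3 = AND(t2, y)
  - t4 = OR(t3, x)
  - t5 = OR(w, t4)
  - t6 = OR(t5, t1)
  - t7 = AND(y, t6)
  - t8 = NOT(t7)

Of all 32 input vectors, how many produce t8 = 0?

16

t8 = NOT(t7) must be 0, so t7 = 1.
t7 = AND(y, t6) must be 1, so both y = 1 and t6 = 1.
Enumerating the 32 input combinations, 16 give t8 = 0 and 16 give t8 = 1.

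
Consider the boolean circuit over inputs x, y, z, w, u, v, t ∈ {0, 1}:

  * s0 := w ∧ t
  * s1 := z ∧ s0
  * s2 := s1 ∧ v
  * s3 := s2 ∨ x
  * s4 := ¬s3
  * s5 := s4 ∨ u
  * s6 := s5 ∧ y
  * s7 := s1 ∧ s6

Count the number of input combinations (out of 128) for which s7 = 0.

123

s7 = s1 ∧ s6 must be 0, so at least one of s1, s6 is 0.
Enumerating the 128 input combinations, 123 give s7 = 0 and 5 give s7 = 1.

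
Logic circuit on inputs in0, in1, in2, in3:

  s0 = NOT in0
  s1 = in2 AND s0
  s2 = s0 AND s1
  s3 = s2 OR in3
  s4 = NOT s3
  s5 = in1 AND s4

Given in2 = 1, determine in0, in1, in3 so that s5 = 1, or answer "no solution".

s5 = in1 AND s4 must be 1, so both in1 = 1 and s4 = 1.
s4 = NOT s3 must be 1, so s3 = 0.
Check with in2 = 1 and in0=1, in1=1, in3=0:
s0 = NOT in0 = NOT 1 = 0
s1 = in2 AND s0 = 1 AND 0 = 0
s2 = s0 AND s1 = 0 AND 0 = 0
s3 = s2 OR in3 = 0 OR 0 = 0
s4 = NOT s3 = NOT 0 = 1
s5 = in1 AND s4 = 1 AND 1 = 1
So s5 = 1.

in0=1, in1=1, in3=0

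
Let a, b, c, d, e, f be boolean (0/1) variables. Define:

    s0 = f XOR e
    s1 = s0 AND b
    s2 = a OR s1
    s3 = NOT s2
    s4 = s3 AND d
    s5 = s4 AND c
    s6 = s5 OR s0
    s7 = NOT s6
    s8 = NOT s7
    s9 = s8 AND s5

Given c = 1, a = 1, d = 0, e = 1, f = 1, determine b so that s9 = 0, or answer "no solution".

Check with c = 1, a = 1, d = 0, e = 1, f = 1 and b=1:
s0 = f XOR e = 1 XOR 1 = 0
s1 = s0 AND b = 0 AND 1 = 0
s2 = a OR s1 = 1 OR 0 = 1
s3 = NOT s2 = NOT 1 = 0
s4 = s3 AND d = 0 AND 0 = 0
s5 = s4 AND c = 0 AND 1 = 0
s6 = s5 OR s0 = 0 OR 0 = 0
s7 = NOT s6 = NOT 0 = 1
s8 = NOT s7 = NOT 1 = 0
s9 = s8 AND s5 = 0 AND 0 = 0
So s9 = 0.

b=1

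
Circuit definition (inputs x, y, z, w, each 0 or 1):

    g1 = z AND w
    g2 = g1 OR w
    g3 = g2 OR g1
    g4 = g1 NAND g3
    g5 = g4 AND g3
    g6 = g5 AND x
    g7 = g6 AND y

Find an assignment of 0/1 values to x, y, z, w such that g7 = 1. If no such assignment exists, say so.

Check with x=1, y=1, z=0, w=1:
g1 = z AND w = 0 AND 1 = 0
g2 = g1 OR w = 0 OR 1 = 1
g3 = g2 OR g1 = 1 OR 0 = 1
g4 = g1 NAND g3 = 0 NAND 1 = 1
g5 = g4 AND g3 = 1 AND 1 = 1
g6 = g5 AND x = 1 AND 1 = 1
g7 = g6 AND y = 1 AND 1 = 1
So g7 = 1 as required.

x=1, y=1, z=0, w=1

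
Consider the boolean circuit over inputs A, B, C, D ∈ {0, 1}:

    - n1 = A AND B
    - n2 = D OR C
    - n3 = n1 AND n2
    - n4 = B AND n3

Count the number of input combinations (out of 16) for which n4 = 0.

n4 = B AND n3 must be 0, so at least one of B, n3 is 0.
Enumerating the 16 input combinations, 13 give n4 = 0 and 3 give n4 = 1.

13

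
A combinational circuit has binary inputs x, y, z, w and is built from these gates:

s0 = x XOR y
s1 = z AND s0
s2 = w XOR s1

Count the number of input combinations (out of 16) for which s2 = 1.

s2 = w XOR s1 must be 1, so w and s1 differ.
Enumerating the 16 input combinations, 8 give s2 = 1 and 8 give s2 = 0.

8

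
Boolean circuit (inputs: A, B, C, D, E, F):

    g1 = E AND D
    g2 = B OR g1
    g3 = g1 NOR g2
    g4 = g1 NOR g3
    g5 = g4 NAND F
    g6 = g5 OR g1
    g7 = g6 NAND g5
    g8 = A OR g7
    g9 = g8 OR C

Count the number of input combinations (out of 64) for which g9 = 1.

g9 = g8 OR C must be 1, so at least one of g8, C is 1.
Enumerating the 64 input combinations, 51 give g9 = 1 and 13 give g9 = 0.

51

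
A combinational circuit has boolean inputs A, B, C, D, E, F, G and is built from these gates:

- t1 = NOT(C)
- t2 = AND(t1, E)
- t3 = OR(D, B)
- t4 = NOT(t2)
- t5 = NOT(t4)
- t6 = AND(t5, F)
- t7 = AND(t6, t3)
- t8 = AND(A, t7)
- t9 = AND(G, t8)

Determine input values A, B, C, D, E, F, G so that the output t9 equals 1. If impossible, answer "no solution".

t9 = AND(G, t8) must be 1, so both G = 1 and t8 = 1.
t8 = AND(A, t7) must be 1, so both A = 1 and t7 = 1.
Check with A=1 B=1 C=0 D=1 E=1 F=1 G=1:
t1 = NOT(C) = NOT 0 = 1
t2 = AND(t1, E) = AND(1, 1) = 1
t3 = OR(D, B) = OR(1, 1) = 1
t4 = NOT(t2) = NOT 1 = 0
t5 = NOT(t4) = NOT 0 = 1
t6 = AND(t5, F) = AND(1, 1) = 1
t7 = AND(t6, t3) = AND(1, 1) = 1
t8 = AND(A, t7) = AND(1, 1) = 1
t9 = AND(G, t8) = AND(1, 1) = 1
So t9 = 1 as required.

A=1 B=1 C=0 D=1 E=1 F=1 G=1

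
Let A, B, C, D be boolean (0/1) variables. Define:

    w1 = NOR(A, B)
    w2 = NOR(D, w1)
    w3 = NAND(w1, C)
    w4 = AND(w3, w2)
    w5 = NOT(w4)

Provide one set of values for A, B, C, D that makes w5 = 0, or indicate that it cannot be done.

w5 = NOT(w4) must be 0, so w4 = 1.
w4 = AND(w3, w2) must be 1, so both w3 = 1 and w2 = 1.
Check with A=0, B=1, C=1, D=0:
w1 = NOR(A, B) = NOR(0, 1) = 0
w2 = NOR(D, w1) = NOR(0, 0) = 1
w3 = NAND(w1, C) = NAND(0, 1) = 1
w4 = AND(w3, w2) = AND(1, 1) = 1
w5 = NOT(w4) = NOT 1 = 0
So w5 = 0 as required.

A=0, B=1, C=1, D=0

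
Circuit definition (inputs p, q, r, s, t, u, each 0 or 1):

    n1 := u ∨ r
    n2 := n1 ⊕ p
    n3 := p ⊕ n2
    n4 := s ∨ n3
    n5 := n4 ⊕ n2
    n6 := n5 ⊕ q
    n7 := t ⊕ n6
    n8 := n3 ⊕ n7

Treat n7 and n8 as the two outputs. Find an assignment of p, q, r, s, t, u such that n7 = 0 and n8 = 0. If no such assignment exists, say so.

Check with p=1, q=0, r=0, s=0, t=1, u=0:
n1 = u ∨ r = 0 ∨ 0 = 0
n2 = n1 ⊕ p = 0 ⊕ 1 = 1
n3 = p ⊕ n2 = 1 ⊕ 1 = 0
n4 = s ∨ n3 = 0 ∨ 0 = 0
n5 = n4 ⊕ n2 = 0 ⊕ 1 = 1
n6 = n5 ⊕ q = 1 ⊕ 0 = 1
n7 = t ⊕ n6 = 1 ⊕ 1 = 0
n8 = n3 ⊕ n7 = 0 ⊕ 0 = 0
So n7 = 0 and n8 = 0.

p=1, q=0, r=0, s=0, t=1, u=0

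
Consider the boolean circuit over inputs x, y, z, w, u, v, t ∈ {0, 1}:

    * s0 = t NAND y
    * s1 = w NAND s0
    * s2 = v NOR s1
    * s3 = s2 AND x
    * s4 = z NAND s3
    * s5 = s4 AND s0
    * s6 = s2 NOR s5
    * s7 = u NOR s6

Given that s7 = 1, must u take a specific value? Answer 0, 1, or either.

s7 = u NOR s6 must be 1, so both u = 0 and s6 = 0.
s6 = s2 NOR s5 must be 0, so at least one of s2, s5 is 1.
Every assignment with s7 = 1 has u = 0; there are 48 such assignment(s).

0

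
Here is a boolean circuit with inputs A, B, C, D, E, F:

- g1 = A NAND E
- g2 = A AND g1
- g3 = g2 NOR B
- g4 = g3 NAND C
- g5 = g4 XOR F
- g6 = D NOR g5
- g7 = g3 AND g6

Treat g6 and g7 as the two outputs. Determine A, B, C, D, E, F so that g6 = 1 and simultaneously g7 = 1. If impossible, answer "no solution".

Check with A=1, B=0, C=0, D=0, E=1, F=1:
g1 = A NAND E = 1 NAND 1 = 0
g2 = A AND g1 = 1 AND 0 = 0
g3 = g2 NOR B = 0 NOR 0 = 1
g4 = g3 NAND C = 1 NAND 0 = 1
g5 = g4 XOR F = 1 XOR 1 = 0
g6 = D NOR g5 = 0 NOR 0 = 1
g7 = g3 AND g6 = 1 AND 1 = 1
So g6 = 1 and g7 = 1.

A=1, B=0, C=0, D=0, E=1, F=1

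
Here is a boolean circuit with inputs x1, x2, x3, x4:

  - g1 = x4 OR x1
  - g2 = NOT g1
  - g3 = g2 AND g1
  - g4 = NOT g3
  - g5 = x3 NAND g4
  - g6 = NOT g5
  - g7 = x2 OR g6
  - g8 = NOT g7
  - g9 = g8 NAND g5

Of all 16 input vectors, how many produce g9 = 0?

g9 = g8 NAND g5 must be 0, so both g8 = 1 and g5 = 1.
g8 = NOT g7 must be 1, so g7 = 0.
g5 = x3 NAND g4 must be 1, so at least one of x3, g4 is 0.
Satisfying assignments:
  x1=0, x2=0, x3=0, x4=0
  x1=0, x2=0, x3=0, x4=1
  x1=1, x2=0, x3=0, x4=0
  x1=1, x2=0, x3=0, x4=1

4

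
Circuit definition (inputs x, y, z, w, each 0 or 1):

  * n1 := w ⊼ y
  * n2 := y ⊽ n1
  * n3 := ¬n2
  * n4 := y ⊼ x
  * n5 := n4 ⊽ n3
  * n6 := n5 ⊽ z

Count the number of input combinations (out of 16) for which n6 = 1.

n6 = n5 ⊽ z must be 1, so both n5 = 0 and z = 0.
Enumerating the 16 input combinations, 8 give n6 = 1 and 8 give n6 = 0.

8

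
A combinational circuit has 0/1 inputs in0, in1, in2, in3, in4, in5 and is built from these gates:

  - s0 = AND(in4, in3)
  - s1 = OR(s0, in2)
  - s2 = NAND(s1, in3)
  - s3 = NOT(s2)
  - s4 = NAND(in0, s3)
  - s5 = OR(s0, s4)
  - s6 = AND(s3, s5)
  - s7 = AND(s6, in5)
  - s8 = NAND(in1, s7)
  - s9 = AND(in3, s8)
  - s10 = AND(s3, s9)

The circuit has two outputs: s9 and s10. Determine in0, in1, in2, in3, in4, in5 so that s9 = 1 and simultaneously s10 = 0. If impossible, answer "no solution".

in0=1 in1=0 in2=0 in3=1 in4=0 in5=1

Check with in0=1 in1=0 in2=0 in3=1 in4=0 in5=1:
s0 = AND(in4, in3) = AND(0, 1) = 0
s1 = OR(s0, in2) = OR(0, 0) = 0
s2 = NAND(s1, in3) = NAND(0, 1) = 1
s3 = NOT(s2) = NOT 1 = 0
s4 = NAND(in0, s3) = NAND(1, 0) = 1
s5 = OR(s0, s4) = OR(0, 1) = 1
s6 = AND(s3, s5) = AND(0, 1) = 0
s7 = AND(s6, in5) = AND(0, 1) = 0
s8 = NAND(in1, s7) = NAND(0, 0) = 1
s9 = AND(in3, s8) = AND(1, 1) = 1
s10 = AND(s3, s9) = AND(0, 1) = 0
So s9 = 1 and s10 = 0.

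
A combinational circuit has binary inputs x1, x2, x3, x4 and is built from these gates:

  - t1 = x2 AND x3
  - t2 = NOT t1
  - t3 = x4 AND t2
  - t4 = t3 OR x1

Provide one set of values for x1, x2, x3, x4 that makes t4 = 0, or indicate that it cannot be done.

x1=0 x2=1 x3=0 x4=0

t4 = t3 OR x1 must be 0, so both t3 = 0 and x1 = 0.
Check with x1=0 x2=1 x3=0 x4=0:
t1 = x2 AND x3 = 1 AND 0 = 0
t2 = NOT t1 = NOT 0 = 1
t3 = x4 AND t2 = 0 AND 1 = 0
t4 = t3 OR x1 = 0 OR 0 = 0
So t4 = 0 as required.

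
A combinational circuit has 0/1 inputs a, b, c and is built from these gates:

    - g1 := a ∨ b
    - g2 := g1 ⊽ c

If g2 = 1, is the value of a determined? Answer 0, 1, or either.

0

g2 = g1 ⊽ c must be 1, so both g1 = 0 and c = 0.
g1 = a ∨ b must be 0, so both a = 0 and b = 0.
Every assignment with g2 = 1 has a = 0; there are 1 such assignment(s).
  a=0, b=0, c=0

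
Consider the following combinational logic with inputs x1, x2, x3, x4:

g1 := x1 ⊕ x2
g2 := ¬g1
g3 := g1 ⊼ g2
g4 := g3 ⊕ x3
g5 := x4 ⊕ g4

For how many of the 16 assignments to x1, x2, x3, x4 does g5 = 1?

8

g5 = x4 ⊕ g4 must be 1, so x4 and g4 differ.
Enumerating the 16 input combinations, 8 give g5 = 1 and 8 give g5 = 0.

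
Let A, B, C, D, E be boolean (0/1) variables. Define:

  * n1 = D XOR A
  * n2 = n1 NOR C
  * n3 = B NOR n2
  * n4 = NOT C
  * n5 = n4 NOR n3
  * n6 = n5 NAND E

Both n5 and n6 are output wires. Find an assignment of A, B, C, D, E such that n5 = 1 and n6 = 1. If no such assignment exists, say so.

Check with A=0 B=1 C=1 D=1 E=0:
n1 = D XOR A = 1 XOR 0 = 1
n2 = n1 NOR C = 1 NOR 1 = 0
n3 = B NOR n2 = 1 NOR 0 = 0
n4 = NOT C = NOT 1 = 0
n5 = n4 NOR n3 = 0 NOR 0 = 1
n6 = n5 NAND E = 1 NAND 0 = 1
So n5 = 1 and n6 = 1.

A=0 B=1 C=1 D=1 E=0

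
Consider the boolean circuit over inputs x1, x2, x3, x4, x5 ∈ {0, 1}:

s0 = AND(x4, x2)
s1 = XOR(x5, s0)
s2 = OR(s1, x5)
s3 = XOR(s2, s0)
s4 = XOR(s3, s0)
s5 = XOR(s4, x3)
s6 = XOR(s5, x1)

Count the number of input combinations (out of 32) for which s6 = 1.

16

s6 = XOR(s5, x1) must be 1, so s5 and x1 differ.
Enumerating the 32 input combinations, 16 give s6 = 1 and 16 give s6 = 0.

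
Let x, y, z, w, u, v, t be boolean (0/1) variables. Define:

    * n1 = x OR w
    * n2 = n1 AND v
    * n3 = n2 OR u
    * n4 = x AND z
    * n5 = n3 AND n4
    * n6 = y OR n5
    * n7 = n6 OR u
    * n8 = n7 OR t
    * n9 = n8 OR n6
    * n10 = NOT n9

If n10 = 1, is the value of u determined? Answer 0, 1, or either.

n10 = NOT n9 must be 1, so n9 = 0.
n9 = n8 OR n6 must be 0, so both n8 = 0 and n6 = 0.
n8 = n7 OR t must be 0, so both n7 = 0 and t = 0.
Every assignment with n10 = 1 has u = 0; there are 14 such assignment(s).

0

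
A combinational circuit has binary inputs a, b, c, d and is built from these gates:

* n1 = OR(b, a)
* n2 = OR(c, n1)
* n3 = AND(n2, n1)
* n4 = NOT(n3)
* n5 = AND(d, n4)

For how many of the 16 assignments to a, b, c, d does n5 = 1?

2

n5 = AND(d, n4) must be 1, so both d = 1 and n4 = 1.
Satisfying assignments:
  a=0, b=0, c=0, d=1
  a=0, b=0, c=1, d=1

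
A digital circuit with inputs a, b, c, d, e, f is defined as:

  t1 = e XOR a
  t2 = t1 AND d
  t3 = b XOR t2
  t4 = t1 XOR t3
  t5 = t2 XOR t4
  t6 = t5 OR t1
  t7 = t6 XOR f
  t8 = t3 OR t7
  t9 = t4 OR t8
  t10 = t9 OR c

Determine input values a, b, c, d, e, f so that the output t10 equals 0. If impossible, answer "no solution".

a=1, b=0, c=0, d=1, e=1, f=0

t10 = t9 OR c must be 0, so both t9 = 0 and c = 0.
t9 = t4 OR t8 must be 0, so both t4 = 0 and t8 = 0.
Check with a=1, b=0, c=0, d=1, e=1, f=0:
t1 = e XOR a = 1 XOR 1 = 0
t2 = t1 AND d = 0 AND 1 = 0
t3 = b XOR t2 = 0 XOR 0 = 0
t4 = t1 XOR t3 = 0 XOR 0 = 0
t5 = t2 XOR t4 = 0 XOR 0 = 0
t6 = t5 OR t1 = 0 OR 0 = 0
t7 = t6 XOR f = 0 XOR 0 = 0
t8 = t3 OR t7 = 0 OR 0 = 0
t9 = t4 OR t8 = 0 OR 0 = 0
t10 = t9 OR c = 0 OR 0 = 0
So t10 = 0 as required.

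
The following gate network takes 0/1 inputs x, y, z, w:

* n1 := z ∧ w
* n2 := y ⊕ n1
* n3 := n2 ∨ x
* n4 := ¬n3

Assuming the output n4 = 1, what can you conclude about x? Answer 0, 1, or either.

n4 = ¬n3 must be 1, so n3 = 0.
n3 = n2 ∨ x must be 0, so both n2 = 0 and x = 0.
n2 = y ⊕ n1 must be 0, so y and n1 are equal.
Every assignment with n4 = 1 has x = 0; there are 4 such assignment(s).
  x=0, y=0, z=0, w=0
  x=0, y=0, z=0, w=1
  x=0, y=0, z=1, w=0
  x=0, y=1, z=1, w=1

0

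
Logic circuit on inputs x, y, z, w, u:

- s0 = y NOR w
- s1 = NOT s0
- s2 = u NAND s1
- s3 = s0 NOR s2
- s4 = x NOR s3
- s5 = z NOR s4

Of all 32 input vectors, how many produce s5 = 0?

s5 = z NOR s4 must be 0, so at least one of z, s4 is 1.
Enumerating the 32 input combinations, 21 give s5 = 0 and 11 give s5 = 1.

21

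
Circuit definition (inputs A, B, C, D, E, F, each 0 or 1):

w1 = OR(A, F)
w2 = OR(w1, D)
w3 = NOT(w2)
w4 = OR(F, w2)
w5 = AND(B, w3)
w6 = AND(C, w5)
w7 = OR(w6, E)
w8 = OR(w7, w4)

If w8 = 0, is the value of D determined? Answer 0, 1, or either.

w8 = OR(w7, w4) must be 0, so both w7 = 0 and w4 = 0.
w7 = OR(w6, E) must be 0, so both w6 = 0 and E = 0.
w4 = OR(F, w2) must be 0, so both F = 0 and w2 = 0.
Every assignment with w8 = 0 has D = 0; there are 3 such assignment(s).
  A=0, B=0, C=0, D=0, E=0, F=0
  A=0, B=0, C=1, D=0, E=0, F=0
  A=0, B=1, C=0, D=0, E=0, F=0

0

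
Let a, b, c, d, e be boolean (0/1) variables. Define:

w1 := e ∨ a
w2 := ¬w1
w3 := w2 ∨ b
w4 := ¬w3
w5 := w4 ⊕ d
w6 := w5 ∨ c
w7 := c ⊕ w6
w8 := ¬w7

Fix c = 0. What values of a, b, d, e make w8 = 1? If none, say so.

w8 = ¬w7 must be 1, so w7 = 0.
w7 = c ⊕ w6 must be 0, so c and w6 are equal.
Check with c = 0 and a=1, b=1, d=0, e=0:
w1 = e ∨ a = 0 ∨ 1 = 1
w2 = ¬w1 = ¬1 = 0
w3 = w2 ∨ b = 0 ∨ 1 = 1
w4 = ¬w3 = ¬1 = 0
w5 = w4 ⊕ d = 0 ⊕ 0 = 0
w6 = w5 ∨ c = 0 ∨ 0 = 0
w7 = c ⊕ w6 = 0 ⊕ 0 = 0
w8 = ¬w7 = ¬0 = 1
So w8 = 1.

a=1, b=1, d=0, e=0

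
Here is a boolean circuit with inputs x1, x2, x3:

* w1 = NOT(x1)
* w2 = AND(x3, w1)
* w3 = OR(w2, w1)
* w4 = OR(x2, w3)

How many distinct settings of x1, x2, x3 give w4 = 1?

w4 = OR(x2, w3) must be 1, so at least one of x2, w3 is 1.
Satisfying assignments:
  x1=0, x2=0, x3=0
  x1=0, x2=0, x3=1
  x1=0, x2=1, x3=0
  x1=0, x2=1, x3=1
  x1=1, x2=1, x3=0
  x1=1, x2=1, x3=1

6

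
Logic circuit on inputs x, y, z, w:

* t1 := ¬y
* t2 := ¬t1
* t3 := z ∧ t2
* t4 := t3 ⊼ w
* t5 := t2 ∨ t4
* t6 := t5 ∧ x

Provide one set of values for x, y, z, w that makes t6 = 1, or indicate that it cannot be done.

t6 = t5 ∧ x must be 1, so both t5 = 1 and x = 1.
t5 = t2 ∨ t4 must be 1, so at least one of t2, t4 is 1.
Check with x=1, y=0, z=1, w=1:
t1 = ¬y = ¬0 = 1
t2 = ¬t1 = ¬1 = 0
t3 = z ∧ t2 = 1 ∧ 0 = 0
t4 = t3 ⊼ w = 0 ⊼ 1 = 1
t5 = t2 ∨ t4 = 0 ∨ 1 = 1
t6 = t5 ∧ x = 1 ∧ 1 = 1
So t6 = 1 as required.

x=1, y=0, z=1, w=1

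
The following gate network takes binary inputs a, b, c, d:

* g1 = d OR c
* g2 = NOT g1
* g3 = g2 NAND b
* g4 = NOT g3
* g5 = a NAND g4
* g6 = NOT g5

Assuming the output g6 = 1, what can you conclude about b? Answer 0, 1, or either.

g6 = NOT g5 must be 1, so g5 = 0.
g5 = a NAND g4 must be 0, so both a = 1 and g4 = 1.
g4 = NOT g3 must be 1, so g3 = 0.
Every assignment with g6 = 1 has b = 1; there are 1 such assignment(s).
  a=1, b=1, c=0, d=0

1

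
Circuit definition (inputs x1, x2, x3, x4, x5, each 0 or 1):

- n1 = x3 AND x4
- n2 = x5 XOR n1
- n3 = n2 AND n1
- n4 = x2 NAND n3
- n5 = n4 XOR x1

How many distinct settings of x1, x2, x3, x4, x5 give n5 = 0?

16

n5 = n4 XOR x1 must be 0, so n4 and x1 are equal.
Enumerating the 32 input combinations, 16 give n5 = 0 and 16 give n5 = 1.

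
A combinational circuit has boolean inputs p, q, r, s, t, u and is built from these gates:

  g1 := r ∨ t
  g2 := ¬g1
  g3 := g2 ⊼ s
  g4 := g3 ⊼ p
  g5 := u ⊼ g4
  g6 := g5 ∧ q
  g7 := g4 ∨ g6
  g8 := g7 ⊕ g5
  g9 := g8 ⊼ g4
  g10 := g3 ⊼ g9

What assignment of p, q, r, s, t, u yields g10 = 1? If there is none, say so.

p=0 q=0 r=1 s=0 t=1 u=1

Check with p=0 q=0 r=1 s=0 t=1 u=1:
g1 = r ∨ t = 1 ∨ 1 = 1
g2 = ¬g1 = ¬1 = 0
g3 = g2 ⊼ s = 0 ⊼ 0 = 1
g4 = g3 ⊼ p = 1 ⊼ 0 = 1
g5 = u ⊼ g4 = 1 ⊼ 1 = 0
g6 = g5 ∧ q = 0 ∧ 0 = 0
g7 = g4 ∨ g6 = 1 ∨ 0 = 1
g8 = g7 ⊕ g5 = 1 ⊕ 0 = 1
g9 = g8 ⊼ g4 = 1 ⊼ 1 = 0
g10 = g3 ⊼ g9 = 1 ⊼ 0 = 1
So g10 = 1 as required.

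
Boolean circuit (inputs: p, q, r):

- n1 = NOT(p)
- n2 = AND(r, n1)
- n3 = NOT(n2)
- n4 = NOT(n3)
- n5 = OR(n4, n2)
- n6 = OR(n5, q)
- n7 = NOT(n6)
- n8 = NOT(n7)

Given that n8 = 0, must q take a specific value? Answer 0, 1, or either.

n8 = NOT(n7) must be 0, so n7 = 1.
Every assignment with n8 = 0 has q = 0; there are 3 such assignment(s).
  p=0, q=0, r=0
  p=1, q=0, r=0
  p=1, q=0, r=1

0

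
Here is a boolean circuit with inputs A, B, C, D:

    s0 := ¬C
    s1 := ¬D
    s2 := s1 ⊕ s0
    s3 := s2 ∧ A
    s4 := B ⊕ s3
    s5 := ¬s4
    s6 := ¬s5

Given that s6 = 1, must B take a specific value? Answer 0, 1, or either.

Both values of B occur among assignments with s6 = 1:
  B=0: A=1, B=0, C=0, D=1
  B=1: A=0, B=1, C=0, D=0

either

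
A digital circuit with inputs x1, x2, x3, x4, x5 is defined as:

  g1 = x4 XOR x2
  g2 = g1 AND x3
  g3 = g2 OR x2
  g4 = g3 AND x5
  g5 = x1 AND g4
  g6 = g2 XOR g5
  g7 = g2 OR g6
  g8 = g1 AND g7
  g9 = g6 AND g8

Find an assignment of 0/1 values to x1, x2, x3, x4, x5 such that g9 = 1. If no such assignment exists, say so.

g9 = g6 AND g8 must be 1, so both g6 = 1 and g8 = 1.
Check with x1=1, x2=0, x3=1, x4=1, x5=0:
g1 = x4 XOR x2 = 1 XOR 0 = 1
g2 = g1 AND x3 = 1 AND 1 = 1
g3 = g2 OR x2 = 1 OR 0 = 1
g4 = g3 AND x5 = 1 AND 0 = 0
g5 = x1 AND g4 = 1 AND 0 = 0
g6 = g2 XOR g5 = 1 XOR 0 = 1
g7 = g2 OR g6 = 1 OR 1 = 1
g8 = g1 AND g7 = 1 AND 1 = 1
g9 = g6 AND g8 = 1 AND 1 = 1
So g9 = 1 as required.

x1=1, x2=0, x3=1, x4=1, x5=0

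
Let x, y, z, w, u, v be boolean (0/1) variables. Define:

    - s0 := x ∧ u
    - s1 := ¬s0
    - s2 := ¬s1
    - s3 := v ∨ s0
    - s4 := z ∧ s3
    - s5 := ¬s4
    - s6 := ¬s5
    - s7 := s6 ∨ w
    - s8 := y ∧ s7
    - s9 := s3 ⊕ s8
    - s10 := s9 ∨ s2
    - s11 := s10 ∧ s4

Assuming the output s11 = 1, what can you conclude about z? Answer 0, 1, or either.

s11 = s10 ∧ s4 must be 1, so both s10 = 1 and s4 = 1.
s10 = s9 ∨ s2 must be 1, so at least one of s9, s2 is 1.
s4 = z ∧ s3 must be 1, so both z = 1 and s3 = 1.
Every assignment with s11 = 1 has z = 1; there are 14 such assignment(s).

1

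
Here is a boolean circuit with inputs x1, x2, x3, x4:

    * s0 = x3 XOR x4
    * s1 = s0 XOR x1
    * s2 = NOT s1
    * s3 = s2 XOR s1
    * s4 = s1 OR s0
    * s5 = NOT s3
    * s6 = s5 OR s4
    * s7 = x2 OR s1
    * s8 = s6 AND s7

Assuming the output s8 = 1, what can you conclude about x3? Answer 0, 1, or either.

either

Both values of x3 occur among assignments with s8 = 1:
  x3=0: x1=0, x2=0, x3=0, x4=1
  x3=1: x1=0, x2=0, x3=1, x4=0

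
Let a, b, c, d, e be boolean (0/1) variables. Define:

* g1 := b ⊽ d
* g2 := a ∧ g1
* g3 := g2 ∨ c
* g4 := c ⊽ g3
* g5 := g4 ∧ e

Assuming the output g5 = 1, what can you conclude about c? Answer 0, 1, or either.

g5 = g4 ∧ e must be 1, so both g4 = 1 and e = 1.
Every assignment with g5 = 1 has c = 0; there are 7 such assignment(s).

0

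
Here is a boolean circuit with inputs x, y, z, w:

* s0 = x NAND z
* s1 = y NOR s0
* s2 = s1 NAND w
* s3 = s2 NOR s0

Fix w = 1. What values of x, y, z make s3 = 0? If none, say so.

Check with w = 1 and x=0, y=0, z=0:
s0 = x NAND z = 0 NAND 0 = 1
s1 = y NOR s0 = 0 NOR 1 = 0
s2 = s1 NAND w = 0 NAND 1 = 1
s3 = s2 NOR s0 = 1 NOR 1 = 0
So s3 = 0.

x=0, y=0, z=0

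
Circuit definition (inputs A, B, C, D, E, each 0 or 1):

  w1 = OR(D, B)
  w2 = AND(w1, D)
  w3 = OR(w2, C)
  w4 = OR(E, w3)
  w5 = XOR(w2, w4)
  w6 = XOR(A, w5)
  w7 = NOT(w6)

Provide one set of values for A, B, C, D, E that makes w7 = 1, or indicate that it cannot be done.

A=1 B=1 C=0 D=0 E=1

w7 = NOT(w6) must be 1, so w6 = 0.
w6 = XOR(A, w5) must be 0, so A and w5 are equal.
Check with A=1 B=1 C=0 D=0 E=1:
w1 = OR(D, B) = OR(0, 1) = 1
w2 = AND(w1, D) = AND(1, 0) = 0
w3 = OR(w2, C) = OR(0, 0) = 0
w4 = OR(E, w3) = OR(1, 0) = 1
w5 = XOR(w2, w4) = XOR(0, 1) = 1
w6 = XOR(A, w5) = XOR(1, 1) = 0
w7 = NOT(w6) = NOT 0 = 1
So w7 = 1 as required.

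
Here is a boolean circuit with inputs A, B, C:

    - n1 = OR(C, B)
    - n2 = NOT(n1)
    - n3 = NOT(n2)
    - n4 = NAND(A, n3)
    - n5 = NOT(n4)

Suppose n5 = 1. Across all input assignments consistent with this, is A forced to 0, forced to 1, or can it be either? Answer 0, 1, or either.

n5 = NOT(n4) must be 1, so n4 = 0.
n4 = NAND(A, n3) must be 0, so both A = 1 and n3 = 1.
n3 = NOT(n2) must be 1, so n2 = 0.
Every assignment with n5 = 1 has A = 1; there are 3 such assignment(s).
  A=1, B=0, C=1
  A=1, B=1, C=0
  A=1, B=1, C=1

1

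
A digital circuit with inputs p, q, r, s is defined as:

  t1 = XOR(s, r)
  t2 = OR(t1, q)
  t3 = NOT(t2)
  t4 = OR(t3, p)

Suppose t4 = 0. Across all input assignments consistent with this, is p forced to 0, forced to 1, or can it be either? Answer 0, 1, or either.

t4 = OR(t3, p) must be 0, so both t3 = 0 and p = 0.
Every assignment with t4 = 0 has p = 0; there are 6 such assignment(s).

0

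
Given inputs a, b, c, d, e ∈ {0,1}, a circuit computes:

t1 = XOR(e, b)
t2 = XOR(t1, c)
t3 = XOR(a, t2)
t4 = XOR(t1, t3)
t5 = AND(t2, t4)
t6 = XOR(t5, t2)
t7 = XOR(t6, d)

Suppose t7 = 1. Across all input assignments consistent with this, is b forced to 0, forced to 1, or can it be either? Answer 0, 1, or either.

Both values of b occur among assignments with t7 = 1:
  b=0: a=0, b=0, c=0, d=0, e=1
  b=1: a=0, b=1, c=0, d=0, e=0

either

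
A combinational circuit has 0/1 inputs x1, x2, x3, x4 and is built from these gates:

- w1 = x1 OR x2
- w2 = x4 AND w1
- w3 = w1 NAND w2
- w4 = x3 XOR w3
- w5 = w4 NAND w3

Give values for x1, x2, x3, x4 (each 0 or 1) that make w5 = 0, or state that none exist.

w5 = w4 NAND w3 must be 0, so both w4 = 1 and w3 = 1.
w4 = x3 XOR w3 must be 1, so x3 and w3 differ.
w3 = w1 NAND w2 must be 1, so at least one of w1, w2 is 0.
Check with x1=1 x2=1 x3=0 x4=0:
w1 = x1 OR x2 = 1 OR 1 = 1
w2 = x4 AND w1 = 0 AND 1 = 0
w3 = w1 NAND w2 = 1 NAND 0 = 1
w4 = x3 XOR w3 = 0 XOR 1 = 1
w5 = w4 NAND w3 = 1 NAND 1 = 0
So w5 = 0 as required.

x1=1 x2=1 x3=0 x4=0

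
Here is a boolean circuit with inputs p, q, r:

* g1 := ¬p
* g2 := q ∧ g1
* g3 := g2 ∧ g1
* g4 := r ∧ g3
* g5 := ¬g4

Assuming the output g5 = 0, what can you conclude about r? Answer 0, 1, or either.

1

g5 = ¬g4 must be 0, so g4 = 1.
Every assignment with g5 = 0 has r = 1; there are 1 such assignment(s).
  p=0, q=1, r=1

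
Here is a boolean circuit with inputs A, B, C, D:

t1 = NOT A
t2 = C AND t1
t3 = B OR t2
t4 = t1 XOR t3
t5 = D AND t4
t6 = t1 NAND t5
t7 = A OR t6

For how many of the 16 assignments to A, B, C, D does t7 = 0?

1

t7 = A OR t6 must be 0, so both A = 0 and t6 = 0.
t6 = t1 NAND t5 must be 0, so both t1 = 1 and t5 = 1.
Satisfying assignments:
  A=0, B=0, C=0, D=1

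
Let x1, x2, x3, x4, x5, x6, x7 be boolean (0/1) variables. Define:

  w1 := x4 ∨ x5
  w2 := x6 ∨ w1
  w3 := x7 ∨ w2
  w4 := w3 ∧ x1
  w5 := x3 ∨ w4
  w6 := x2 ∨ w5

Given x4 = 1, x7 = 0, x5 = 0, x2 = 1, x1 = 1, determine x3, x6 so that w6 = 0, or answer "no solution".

With x4 = 1, x7 = 0, x5 = 0, x2 = 1, x1 = 1 fixed, none of the 4 settings of x3, x6 give w6 = 0.
For example, with x3=0, x6=1:
w1 = x4 ∨ x5 = 1 ∨ 0 = 1
w2 = x6 ∨ w1 = 1 ∨ 1 = 1
w3 = x7 ∨ w2 = 0 ∨ 1 = 1
w4 = w3 ∧ x1 = 1 ∧ 1 = 1
w5 = x3 ∨ w4 = 0 ∨ 1 = 1
w6 = x2 ∨ w5 = 1 ∨ 1 = 1
giving w6 = 1 ≠ 0.

no solution exists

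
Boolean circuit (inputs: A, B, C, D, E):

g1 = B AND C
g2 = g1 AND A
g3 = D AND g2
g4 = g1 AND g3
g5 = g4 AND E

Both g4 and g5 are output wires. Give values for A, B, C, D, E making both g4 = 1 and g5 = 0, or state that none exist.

Check with A=1 B=1 C=1 D=1 E=0:
g1 = B AND C = 1 AND 1 = 1
g2 = g1 AND A = 1 AND 1 = 1
g3 = D AND g2 = 1 AND 1 = 1
g4 = g1 AND g3 = 1 AND 1 = 1
g5 = g4 AND E = 1 AND 0 = 0
So g4 = 1 and g5 = 0.

A=1 B=1 C=1 D=1 E=0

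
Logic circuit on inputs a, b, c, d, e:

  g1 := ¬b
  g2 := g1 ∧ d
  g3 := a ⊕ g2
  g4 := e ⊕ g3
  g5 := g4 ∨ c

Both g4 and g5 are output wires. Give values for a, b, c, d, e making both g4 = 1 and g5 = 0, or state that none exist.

Across all 32 input combinations, none give both g4 = 1 and g5 = 0.

no solution exists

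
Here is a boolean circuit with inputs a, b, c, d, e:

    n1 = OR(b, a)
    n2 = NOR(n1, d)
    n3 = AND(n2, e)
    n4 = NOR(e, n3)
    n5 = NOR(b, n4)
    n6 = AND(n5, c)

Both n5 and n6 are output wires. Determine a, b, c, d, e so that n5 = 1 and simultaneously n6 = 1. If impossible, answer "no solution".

Check with a=0, b=0, c=1, d=0, e=1:
n1 = OR(b, a) = OR(0, 0) = 0
n2 = NOR(n1, d) = NOR(0, 0) = 1
n3 = AND(n2, e) = AND(1, 1) = 1
n4 = NOR(e, n3) = NOR(1, 1) = 0
n5 = NOR(b, n4) = NOR(0, 0) = 1
n6 = AND(n5, c) = AND(1, 1) = 1
So n5 = 1 and n6 = 1.

a=0, b=0, c=1, d=0, e=1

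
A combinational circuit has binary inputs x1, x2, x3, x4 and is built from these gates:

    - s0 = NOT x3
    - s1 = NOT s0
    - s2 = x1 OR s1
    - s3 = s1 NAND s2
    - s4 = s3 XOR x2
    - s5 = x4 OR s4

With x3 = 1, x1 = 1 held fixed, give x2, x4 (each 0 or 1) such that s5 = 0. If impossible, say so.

s5 = x4 OR s4 must be 0, so both x4 = 0 and s4 = 0.
s4 = s3 XOR x2 must be 0, so s3 and x2 are equal.
Check with x3 = 1, x1 = 1 and x2=0, x4=0:
s0 = NOT x3 = NOT 1 = 0
s1 = NOT s0 = NOT 0 = 1
s2 = x1 OR s1 = 1 OR 1 = 1
s3 = s1 NAND s2 = 1 NAND 1 = 0
s4 = s3 XOR x2 = 0 XOR 0 = 0
s5 = x4 OR s4 = 0 OR 0 = 0
So s5 = 0.

x2=0 x4=0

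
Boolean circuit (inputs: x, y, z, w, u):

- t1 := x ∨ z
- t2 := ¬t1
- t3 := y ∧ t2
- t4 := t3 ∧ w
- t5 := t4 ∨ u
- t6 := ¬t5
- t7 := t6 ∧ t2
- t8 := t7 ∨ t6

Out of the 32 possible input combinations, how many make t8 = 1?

15

t8 = t7 ∨ t6 must be 1, so at least one of t7, t6 is 1.
Enumerating the 32 input combinations, 15 give t8 = 1 and 17 give t8 = 0.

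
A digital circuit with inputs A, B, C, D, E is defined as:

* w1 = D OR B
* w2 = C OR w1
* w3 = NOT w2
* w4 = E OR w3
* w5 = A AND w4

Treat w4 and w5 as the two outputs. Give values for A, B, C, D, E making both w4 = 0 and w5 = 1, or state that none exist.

Across all 32 input combinations, none give both w4 = 0 and w5 = 1.

no solution exists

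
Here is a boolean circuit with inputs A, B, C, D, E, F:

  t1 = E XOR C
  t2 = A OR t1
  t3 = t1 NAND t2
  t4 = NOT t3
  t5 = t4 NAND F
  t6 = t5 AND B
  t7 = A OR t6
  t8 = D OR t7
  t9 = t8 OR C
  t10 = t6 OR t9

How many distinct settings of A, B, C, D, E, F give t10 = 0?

5

t10 = t6 OR t9 must be 0, so both t6 = 0 and t9 = 0.
t6 = t5 AND B must be 0, so at least one of t5, B is 0.
Satisfying assignments:
  A=0, B=0, C=0, D=0, E=0, F=0
  A=0, B=0, C=0, D=0, E=0, F=1
  A=0, B=0, C=0, D=0, E=1, F=0
  A=0, B=0, C=0, D=0, E=1, F=1
  A=0, B=1, C=0, D=0, E=1, F=1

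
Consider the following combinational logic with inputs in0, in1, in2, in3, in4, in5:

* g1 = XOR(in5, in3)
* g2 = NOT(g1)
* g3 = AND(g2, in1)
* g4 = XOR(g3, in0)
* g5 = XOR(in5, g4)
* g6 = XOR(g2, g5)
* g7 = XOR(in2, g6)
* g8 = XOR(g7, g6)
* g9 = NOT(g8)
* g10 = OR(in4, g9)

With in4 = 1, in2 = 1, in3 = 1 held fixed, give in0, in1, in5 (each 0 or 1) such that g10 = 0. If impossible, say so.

no solution exists

With in4 = 1, in2 = 1, in3 = 1 fixed, none of the 8 settings of in0, in1, in5 give g10 = 0.
For example, with in0=1, in1=1, in5=1:
g1 = XOR(in5, in3) = XOR(1, 1) = 0
g2 = NOT(g1) = NOT 0 = 1
g3 = AND(g2, in1) = AND(1, 1) = 1
g4 = XOR(g3, in0) = XOR(1, 1) = 0
g5 = XOR(in5, g4) = XOR(1, 0) = 1
g6 = XOR(g2, g5) = XOR(1, 1) = 0
g7 = XOR(in2, g6) = XOR(1, 0) = 1
g8 = XOR(g7, g6) = XOR(1, 0) = 1
g9 = NOT(g8) = NOT 1 = 0
g10 = OR(in4, g9) = OR(1, 0) = 1
giving g10 = 1 ≠ 0.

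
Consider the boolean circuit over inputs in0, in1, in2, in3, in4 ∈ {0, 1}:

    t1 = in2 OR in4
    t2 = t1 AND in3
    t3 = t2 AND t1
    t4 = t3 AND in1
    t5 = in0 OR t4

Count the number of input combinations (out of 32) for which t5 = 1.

t5 = in0 OR t4 must be 1, so at least one of in0, t4 is 1.
Enumerating the 32 input combinations, 19 give t5 = 1 and 13 give t5 = 0.

19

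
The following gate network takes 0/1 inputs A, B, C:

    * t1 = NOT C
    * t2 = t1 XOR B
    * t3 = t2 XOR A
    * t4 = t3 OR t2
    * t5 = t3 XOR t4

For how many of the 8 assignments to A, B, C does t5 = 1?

2

t5 = t3 XOR t4 must be 1, so t3 and t4 differ.
Satisfying assignments:
  A=1, B=0, C=0
  A=1, B=1, C=1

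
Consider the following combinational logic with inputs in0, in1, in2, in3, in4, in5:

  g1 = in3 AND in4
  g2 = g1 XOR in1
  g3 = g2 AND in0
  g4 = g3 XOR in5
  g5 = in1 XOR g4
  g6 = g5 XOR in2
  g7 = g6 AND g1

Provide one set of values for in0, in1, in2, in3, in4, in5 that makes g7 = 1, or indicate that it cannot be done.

in0=0 in1=1 in2=1 in3=1 in4=1 in5=1

g7 = g6 AND g1 must be 1, so both g6 = 1 and g1 = 1.
g6 = g5 XOR in2 must be 1, so g5 and in2 differ.
g1 = in3 AND in4 must be 1, so both in3 = 1 and in4 = 1.
Check with in0=0 in1=1 in2=1 in3=1 in4=1 in5=1:
g1 = in3 AND in4 = 1 AND 1 = 1
g2 = g1 XOR in1 = 1 XOR 1 = 0
g3 = g2 AND in0 = 0 AND 0 = 0
g4 = g3 XOR in5 = 0 XOR 1 = 1
g5 = in1 XOR g4 = 1 XOR 1 = 0
g6 = g5 XOR in2 = 0 XOR 1 = 1
g7 = g6 AND g1 = 1 AND 1 = 1
So g7 = 1 as required.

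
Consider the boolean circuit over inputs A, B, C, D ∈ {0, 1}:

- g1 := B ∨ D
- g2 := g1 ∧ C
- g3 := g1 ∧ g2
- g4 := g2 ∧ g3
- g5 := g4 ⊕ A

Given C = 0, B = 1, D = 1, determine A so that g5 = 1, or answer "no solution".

A=1

g5 = g4 ⊕ A must be 1, so g4 and A differ.
Check with C = 0, B = 1, D = 1 and A=1:
g1 = B ∨ D = 1 ∨ 1 = 1
g2 = g1 ∧ C = 1 ∧ 0 = 0
g3 = g1 ∧ g2 = 1 ∧ 0 = 0
g4 = g2 ∧ g3 = 0 ∧ 0 = 0
g5 = g4 ⊕ A = 0 ⊕ 1 = 1
So g5 = 1.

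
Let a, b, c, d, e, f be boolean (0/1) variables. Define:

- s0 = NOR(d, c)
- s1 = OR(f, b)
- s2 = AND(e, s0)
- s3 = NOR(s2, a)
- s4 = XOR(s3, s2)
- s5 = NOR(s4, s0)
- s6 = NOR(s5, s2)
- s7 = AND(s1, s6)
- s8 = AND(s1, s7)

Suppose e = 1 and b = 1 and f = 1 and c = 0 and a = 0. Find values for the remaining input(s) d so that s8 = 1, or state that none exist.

d=1

Check with e = 1 and b = 1 and f = 1 and c = 0 and a = 0 and d=1:
s0 = NOR(d, c) = NOR(1, 0) = 0
s1 = OR(f, b) = OR(1, 1) = 1
s2 = AND(e, s0) = AND(1, 0) = 0
s3 = NOR(s2, a) = NOR(0, 0) = 1
s4 = XOR(s3, s2) = XOR(1, 0) = 1
s5 = NOR(s4, s0) = NOR(1, 0) = 0
s6 = NOR(s5, s2) = NOR(0, 0) = 1
s7 = AND(s1, s6) = AND(1, 1) = 1
s8 = AND(s1, s7) = AND(1, 1) = 1
So s8 = 1.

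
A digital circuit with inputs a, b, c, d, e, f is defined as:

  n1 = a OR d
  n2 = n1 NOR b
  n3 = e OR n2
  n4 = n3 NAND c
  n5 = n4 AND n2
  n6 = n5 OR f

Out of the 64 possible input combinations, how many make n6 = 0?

n6 = n5 OR f must be 0, so both n5 = 0 and f = 0.
n5 = n4 AND n2 must be 0, so at least one of n4, n2 is 0.
Enumerating the 64 input combinations, 30 give n6 = 0 and 34 give n6 = 1.

30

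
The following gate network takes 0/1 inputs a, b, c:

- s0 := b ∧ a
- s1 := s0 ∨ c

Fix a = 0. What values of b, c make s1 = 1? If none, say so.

b=0, c=1

Check with a = 0 and b=0, c=1:
s0 = b ∧ a = 0 ∧ 0 = 0
s1 = s0 ∨ c = 0 ∨ 1 = 1
So s1 = 1.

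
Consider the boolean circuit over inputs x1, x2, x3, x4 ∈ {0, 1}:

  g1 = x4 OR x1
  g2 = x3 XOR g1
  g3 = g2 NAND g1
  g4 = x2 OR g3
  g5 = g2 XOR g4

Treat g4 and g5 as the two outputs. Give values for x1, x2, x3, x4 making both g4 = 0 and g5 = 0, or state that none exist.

no solution exists

Across all 16 input combinations, none give both g4 = 0 and g5 = 0.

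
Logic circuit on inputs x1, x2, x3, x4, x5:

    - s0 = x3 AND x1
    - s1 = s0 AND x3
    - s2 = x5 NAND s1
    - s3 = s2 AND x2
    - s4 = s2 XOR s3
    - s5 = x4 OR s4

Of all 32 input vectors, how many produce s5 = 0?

s5 = x4 OR s4 must be 0, so both x4 = 0 and s4 = 0.
Enumerating the 32 input combinations, 9 give s5 = 0 and 23 give s5 = 1.

9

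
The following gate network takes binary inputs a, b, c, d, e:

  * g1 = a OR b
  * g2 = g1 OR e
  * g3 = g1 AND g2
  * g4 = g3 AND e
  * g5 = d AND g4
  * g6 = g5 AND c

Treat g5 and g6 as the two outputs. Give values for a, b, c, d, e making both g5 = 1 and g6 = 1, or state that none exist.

Check with a=0, b=1, c=1, d=1, e=1:
g1 = a OR b = 0 OR 1 = 1
g2 = g1 OR e = 1 OR 1 = 1
g3 = g1 AND g2 = 1 AND 1 = 1
g4 = g3 AND e = 1 AND 1 = 1
g5 = d AND g4 = 1 AND 1 = 1
g6 = g5 AND c = 1 AND 1 = 1
So g5 = 1 and g6 = 1.

a=0, b=1, c=1, d=1, e=1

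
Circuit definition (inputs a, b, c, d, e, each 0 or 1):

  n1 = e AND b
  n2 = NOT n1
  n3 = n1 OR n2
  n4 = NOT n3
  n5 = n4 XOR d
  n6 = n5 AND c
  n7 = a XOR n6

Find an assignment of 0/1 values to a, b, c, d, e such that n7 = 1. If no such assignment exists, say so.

n7 = a XOR n6 must be 1, so a and n6 differ.
Check with a=1, b=0, c=0, d=0, e=0:
n1 = e AND b = 0 AND 0 = 0
n2 = NOT n1 = NOT 0 = 1
n3 = n1 OR n2 = 0 OR 1 = 1
n4 = NOT n3 = NOT 1 = 0
n5 = n4 XOR d = 0 XOR 0 = 0
n6 = n5 AND c = 0 AND 0 = 0
n7 = a XOR n6 = 1 XOR 0 = 1
So n7 = 1 as required.

a=1, b=0, c=0, d=0, e=0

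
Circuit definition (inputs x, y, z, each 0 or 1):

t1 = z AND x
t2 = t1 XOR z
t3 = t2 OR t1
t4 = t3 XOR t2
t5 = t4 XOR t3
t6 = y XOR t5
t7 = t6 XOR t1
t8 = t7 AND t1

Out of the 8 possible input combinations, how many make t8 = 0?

t8 = t7 AND t1 must be 0, so at least one of t7, t1 is 0.
Enumerating the 8 input combinations, 7 give t8 = 0 and 1 give t8 = 1.

7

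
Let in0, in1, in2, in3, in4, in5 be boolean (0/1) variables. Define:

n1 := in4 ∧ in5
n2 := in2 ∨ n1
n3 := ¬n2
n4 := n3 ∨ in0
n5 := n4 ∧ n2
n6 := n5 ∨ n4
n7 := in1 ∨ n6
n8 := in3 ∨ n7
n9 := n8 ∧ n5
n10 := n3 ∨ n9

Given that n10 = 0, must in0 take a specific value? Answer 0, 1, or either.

n10 = n3 ∨ n9 must be 0, so both n3 = 0 and n9 = 0.
n3 = ¬n2 must be 0, so n2 = 1.
n9 = n8 ∧ n5 must be 0, so at least one of n8, n5 is 0.
Every assignment with n10 = 0 has in0 = 0; there are 20 such assignment(s).

0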